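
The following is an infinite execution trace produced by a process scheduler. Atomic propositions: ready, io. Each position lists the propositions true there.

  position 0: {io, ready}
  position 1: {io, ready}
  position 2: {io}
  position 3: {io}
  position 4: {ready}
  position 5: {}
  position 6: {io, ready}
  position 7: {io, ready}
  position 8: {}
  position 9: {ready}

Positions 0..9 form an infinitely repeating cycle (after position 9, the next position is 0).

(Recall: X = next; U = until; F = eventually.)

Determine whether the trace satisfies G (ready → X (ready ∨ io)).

ready → X (ready ∨ io) must hold at every position from 0 onward. It fails at position 4, so G (ready → X (ready ∨ io)) is false.
Positions where ready holds: 0, 1, 4, 6, 7, 9.
Check X (ready ∨ io) at each: 0→ok, 1→ok, 4→fails, 6→ok, 7→fails, 9→ok.

Does not hold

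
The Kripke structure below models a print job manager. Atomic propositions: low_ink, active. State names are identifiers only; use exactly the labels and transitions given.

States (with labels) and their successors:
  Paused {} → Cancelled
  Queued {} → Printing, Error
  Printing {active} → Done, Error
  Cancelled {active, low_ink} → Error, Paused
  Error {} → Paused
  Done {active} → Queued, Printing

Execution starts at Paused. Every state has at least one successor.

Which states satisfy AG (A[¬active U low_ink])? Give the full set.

States satisfying A[¬active U low_ink]: {Paused, Cancelled, Error}.
States satisfying AG (A[¬active U low_ink]): {Paused, Cancelled, Error}.

{Paused, Cancelled, Error}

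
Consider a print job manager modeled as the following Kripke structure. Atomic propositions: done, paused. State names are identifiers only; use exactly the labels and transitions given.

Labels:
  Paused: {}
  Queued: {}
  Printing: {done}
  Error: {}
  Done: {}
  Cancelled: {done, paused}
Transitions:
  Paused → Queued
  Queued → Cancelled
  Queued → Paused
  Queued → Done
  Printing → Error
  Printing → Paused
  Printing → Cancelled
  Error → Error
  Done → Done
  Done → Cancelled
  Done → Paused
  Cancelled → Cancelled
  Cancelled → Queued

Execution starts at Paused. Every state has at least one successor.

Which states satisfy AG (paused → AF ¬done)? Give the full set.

States satisfying paused → AF ¬done: {Paused, Queued, Printing, Error, Done}.
States satisfying AG (paused → AF ¬done): {Error}.

{Error}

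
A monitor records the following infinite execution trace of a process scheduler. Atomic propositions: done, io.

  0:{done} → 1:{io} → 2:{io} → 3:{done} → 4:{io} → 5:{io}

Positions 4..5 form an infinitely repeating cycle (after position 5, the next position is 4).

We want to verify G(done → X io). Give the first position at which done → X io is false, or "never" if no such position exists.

done → X io holds at every position 0..5, and those are all the positions the trace ever visits, so the invariant G(done → X io) is never violated.

never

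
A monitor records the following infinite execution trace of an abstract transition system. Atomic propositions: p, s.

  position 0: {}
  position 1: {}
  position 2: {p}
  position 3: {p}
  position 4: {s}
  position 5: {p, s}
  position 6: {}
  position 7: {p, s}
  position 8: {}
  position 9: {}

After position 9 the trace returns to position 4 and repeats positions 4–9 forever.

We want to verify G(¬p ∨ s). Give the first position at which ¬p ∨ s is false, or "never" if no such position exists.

2

Check ¬p ∨ s at each position in order: 0 ✓, 1 ✓.
At position 2 the labels are {p}, so ¬p ∨ s is false there. This is the first violation.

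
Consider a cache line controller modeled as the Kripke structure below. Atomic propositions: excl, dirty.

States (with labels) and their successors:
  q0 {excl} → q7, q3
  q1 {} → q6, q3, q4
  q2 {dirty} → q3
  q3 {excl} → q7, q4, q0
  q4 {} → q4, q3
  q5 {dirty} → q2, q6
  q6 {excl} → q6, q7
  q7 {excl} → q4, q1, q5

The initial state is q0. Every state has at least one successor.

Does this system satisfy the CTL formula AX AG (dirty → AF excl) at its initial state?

States satisfying AG (dirty → AF excl): {q0, q1, q2, q3, q4, q5, q6, q7}.
States satisfying AX AG (dirty → AF excl): {q0, q1, q2, q3, q4, q5, q6, q7}.
q0 ∈ Sat(AX AG (dirty → AF excl)).

Yes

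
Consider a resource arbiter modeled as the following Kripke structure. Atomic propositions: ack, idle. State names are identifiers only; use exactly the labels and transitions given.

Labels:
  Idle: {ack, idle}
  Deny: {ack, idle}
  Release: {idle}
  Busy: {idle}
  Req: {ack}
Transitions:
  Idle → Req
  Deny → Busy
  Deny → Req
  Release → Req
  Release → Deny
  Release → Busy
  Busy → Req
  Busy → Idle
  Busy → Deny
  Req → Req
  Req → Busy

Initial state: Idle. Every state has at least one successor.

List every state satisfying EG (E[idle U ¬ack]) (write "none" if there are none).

{Deny, Release, Busy}

States satisfying E[idle U ¬ack]: {Deny, Release, Busy}.
States satisfying EG (E[idle U ¬ack]): {Deny, Release, Busy}.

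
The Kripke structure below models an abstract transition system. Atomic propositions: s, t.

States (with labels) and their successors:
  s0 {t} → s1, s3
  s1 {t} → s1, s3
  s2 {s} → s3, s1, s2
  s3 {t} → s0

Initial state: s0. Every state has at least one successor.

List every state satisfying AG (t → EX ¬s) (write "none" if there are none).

States satisfying t → EX ¬s: {s0, s1, s2, s3}.
States satisfying AG (t → EX ¬s): {s0, s1, s2, s3}.

{s0, s1, s2, s3}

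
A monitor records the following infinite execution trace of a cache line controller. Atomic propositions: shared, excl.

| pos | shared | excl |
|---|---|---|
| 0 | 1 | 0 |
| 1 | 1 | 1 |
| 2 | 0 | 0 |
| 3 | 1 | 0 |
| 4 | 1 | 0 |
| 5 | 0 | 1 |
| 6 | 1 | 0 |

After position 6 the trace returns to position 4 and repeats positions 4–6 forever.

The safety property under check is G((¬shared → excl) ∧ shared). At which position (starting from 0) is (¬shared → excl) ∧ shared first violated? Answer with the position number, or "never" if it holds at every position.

Check (¬shared → excl) ∧ shared at each position in order: 0 ✓, 1 ✓.
At position 2 the labels are {}, so (¬shared → excl) ∧ shared is false there. This is the first violation.

2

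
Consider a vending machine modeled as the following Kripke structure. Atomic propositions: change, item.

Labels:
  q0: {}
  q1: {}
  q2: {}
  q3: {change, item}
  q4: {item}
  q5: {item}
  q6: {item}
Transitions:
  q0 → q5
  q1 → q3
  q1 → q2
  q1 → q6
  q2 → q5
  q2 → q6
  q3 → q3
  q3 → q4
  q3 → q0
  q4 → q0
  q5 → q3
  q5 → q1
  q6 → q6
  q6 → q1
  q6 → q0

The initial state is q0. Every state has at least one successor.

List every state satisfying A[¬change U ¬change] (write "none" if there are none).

States satisfying ¬change: {q0, q1, q2, q4, q5, q6}.
States satisfying A[¬change U ¬change]: {q0, q1, q2, q4, q5, q6}.

{q0, q1, q2, q4, q5, q6}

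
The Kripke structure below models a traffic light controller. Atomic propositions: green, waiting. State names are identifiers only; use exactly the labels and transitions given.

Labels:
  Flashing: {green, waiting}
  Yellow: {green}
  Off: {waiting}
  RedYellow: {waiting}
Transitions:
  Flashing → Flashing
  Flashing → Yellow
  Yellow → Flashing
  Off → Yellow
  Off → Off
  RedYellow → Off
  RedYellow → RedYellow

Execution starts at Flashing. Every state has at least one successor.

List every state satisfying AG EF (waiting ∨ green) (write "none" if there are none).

States satisfying EF (waiting ∨ green): {Flashing, Yellow, Off, RedYellow}.
States satisfying AG EF (waiting ∨ green): {Flashing, Yellow, Off, RedYellow}.

{Flashing, Yellow, Off, RedYellow}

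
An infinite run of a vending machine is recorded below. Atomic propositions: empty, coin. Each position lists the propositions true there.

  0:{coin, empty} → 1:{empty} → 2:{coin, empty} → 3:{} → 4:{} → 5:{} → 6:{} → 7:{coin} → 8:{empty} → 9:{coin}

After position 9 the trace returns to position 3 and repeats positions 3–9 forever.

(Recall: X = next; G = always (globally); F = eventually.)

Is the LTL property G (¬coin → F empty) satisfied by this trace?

¬coin → F empty holds at every position 0..9, and those are all positions ever visited, so G (¬coin → F empty) holds.
Positions where ¬coin holds: 1, 3, 4, 5, 6, 8.
Check F empty at each: 1→ok, 3→ok, 4→ok, 5→ok, 6→ok, 8→ok.

Yes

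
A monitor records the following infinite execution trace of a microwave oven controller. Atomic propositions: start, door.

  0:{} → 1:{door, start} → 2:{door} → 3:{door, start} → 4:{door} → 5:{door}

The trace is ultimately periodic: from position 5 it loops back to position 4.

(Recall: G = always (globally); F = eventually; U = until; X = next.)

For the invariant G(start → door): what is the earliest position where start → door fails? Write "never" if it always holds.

never

start → door holds at every position 0..5, and those are all the positions the trace ever visits, so the invariant G(start → door) is never violated.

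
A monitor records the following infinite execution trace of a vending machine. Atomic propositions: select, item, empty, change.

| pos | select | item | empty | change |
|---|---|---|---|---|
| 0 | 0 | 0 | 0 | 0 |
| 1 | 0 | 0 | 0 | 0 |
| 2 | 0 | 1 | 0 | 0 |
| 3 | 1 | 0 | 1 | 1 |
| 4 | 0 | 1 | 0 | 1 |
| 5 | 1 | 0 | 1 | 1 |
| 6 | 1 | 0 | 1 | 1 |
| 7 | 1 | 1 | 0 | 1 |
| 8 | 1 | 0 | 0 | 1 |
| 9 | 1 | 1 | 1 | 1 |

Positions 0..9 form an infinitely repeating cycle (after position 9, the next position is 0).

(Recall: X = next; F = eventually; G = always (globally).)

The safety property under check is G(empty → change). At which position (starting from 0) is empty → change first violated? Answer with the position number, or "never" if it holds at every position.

empty → change holds at every position 0..9, and those are all the positions the trace ever visits, so the invariant G(empty → change) is never violated.

never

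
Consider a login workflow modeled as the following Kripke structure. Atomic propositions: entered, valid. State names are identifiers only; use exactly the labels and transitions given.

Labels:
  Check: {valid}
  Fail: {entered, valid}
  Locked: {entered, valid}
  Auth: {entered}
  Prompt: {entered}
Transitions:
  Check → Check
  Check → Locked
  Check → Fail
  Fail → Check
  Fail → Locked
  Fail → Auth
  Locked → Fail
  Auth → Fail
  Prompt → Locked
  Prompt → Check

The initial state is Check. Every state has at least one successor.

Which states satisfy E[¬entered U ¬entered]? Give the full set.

States satisfying ¬entered: {Check}.
States satisfying E[¬entered U ¬entered]: {Check}.

{Check}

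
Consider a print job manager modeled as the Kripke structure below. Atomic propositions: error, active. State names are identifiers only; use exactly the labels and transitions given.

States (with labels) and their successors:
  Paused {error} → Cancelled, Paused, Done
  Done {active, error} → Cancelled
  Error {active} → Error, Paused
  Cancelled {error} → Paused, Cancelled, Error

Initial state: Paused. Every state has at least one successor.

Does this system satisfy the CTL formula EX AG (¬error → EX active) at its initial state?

Holds

States satisfying AG (¬error → EX active): {Paused, Done, Error, Cancelled}.
States satisfying EX AG (¬error → EX active): {Paused, Done, Error, Cancelled}.
Paused ∈ Sat(EX AG (¬error → EX active)).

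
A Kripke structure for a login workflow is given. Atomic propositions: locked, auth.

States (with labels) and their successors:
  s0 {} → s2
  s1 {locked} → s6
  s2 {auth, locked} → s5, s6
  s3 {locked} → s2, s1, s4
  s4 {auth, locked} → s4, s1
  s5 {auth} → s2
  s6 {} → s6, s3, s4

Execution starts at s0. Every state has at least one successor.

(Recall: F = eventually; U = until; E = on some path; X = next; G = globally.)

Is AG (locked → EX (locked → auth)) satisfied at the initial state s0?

Yes

States satisfying locked → EX (locked → auth): {s0, s1, s2, s3, s4, s5, s6}.
States satisfying AG (locked → EX (locked → auth)): {s0, s1, s2, s3, s4, s5, s6}.
Every state reachable from s0 satisfies locked → EX (locked → auth).
s0 ∈ Sat(AG (locked → EX (locked → auth))).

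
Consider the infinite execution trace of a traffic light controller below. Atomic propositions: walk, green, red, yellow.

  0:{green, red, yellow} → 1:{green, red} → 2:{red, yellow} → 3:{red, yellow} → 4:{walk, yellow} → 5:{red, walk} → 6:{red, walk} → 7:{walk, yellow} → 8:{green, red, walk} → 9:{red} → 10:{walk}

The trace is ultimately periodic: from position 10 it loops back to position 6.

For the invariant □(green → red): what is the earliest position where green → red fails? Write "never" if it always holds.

green → red holds at every position 0..10, and those are all the positions the trace ever visits, so the invariant □(green → red) is never violated.

never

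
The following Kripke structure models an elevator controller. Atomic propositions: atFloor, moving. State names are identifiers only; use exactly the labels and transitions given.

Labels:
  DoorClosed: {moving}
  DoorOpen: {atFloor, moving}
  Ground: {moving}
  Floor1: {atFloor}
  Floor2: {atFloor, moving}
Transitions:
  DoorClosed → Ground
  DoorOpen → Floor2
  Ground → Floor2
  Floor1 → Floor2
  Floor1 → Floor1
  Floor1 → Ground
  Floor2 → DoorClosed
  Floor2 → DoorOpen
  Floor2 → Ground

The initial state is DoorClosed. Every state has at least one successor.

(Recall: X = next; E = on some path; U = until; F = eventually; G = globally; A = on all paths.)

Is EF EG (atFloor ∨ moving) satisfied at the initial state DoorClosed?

Satisfied

States satisfying EG (atFloor ∨ moving): {DoorClosed, DoorOpen, Ground, Floor1, Floor2}.
States satisfying EF EG (atFloor ∨ moving): {DoorClosed, DoorOpen, Ground, Floor1, Floor2}.
Some path from DoorClosed reaches a state where EG (atFloor ∨ moving) holds.
DoorClosed ∈ Sat(EF EG (atFloor ∨ moving)).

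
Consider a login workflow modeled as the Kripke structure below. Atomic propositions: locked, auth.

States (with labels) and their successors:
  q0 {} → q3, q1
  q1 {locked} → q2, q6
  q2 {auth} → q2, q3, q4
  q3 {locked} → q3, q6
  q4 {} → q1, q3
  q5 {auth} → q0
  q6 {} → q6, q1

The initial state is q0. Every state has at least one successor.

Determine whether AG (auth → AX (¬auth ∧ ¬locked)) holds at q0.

Violated

States satisfying auth → AX (¬auth ∧ ¬locked): {q0, q1, q3, q4, q5, q6}.
States satisfying AG (auth → AX (¬auth ∧ ¬locked)): ∅.
q2 is reachable from q0 and violates auth → AX (¬auth ∧ ¬locked), so AG fails at q0.
q0 ∉ Sat(AG (auth → AX (¬auth ∧ ¬locked))).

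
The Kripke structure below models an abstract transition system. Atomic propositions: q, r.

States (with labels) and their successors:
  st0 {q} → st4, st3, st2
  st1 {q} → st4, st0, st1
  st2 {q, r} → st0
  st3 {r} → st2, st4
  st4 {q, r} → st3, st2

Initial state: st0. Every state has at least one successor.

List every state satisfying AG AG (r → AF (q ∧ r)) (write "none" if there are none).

{st0, st1, st2, st3, st4}

States satisfying AG (r → AF (q ∧ r)): {st0, st1, st2, st3, st4}.
States satisfying AG AG (r → AF (q ∧ r)): {st0, st1, st2, st3, st4}.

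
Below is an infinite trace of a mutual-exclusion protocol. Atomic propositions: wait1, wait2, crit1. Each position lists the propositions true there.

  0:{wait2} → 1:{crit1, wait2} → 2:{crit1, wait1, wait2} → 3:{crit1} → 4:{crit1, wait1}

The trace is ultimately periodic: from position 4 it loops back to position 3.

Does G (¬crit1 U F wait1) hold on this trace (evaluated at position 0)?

¬crit1 U F wait1 holds at every position 0..4, and those are all positions ever visited, so G (¬crit1 U F wait1) holds.

Holds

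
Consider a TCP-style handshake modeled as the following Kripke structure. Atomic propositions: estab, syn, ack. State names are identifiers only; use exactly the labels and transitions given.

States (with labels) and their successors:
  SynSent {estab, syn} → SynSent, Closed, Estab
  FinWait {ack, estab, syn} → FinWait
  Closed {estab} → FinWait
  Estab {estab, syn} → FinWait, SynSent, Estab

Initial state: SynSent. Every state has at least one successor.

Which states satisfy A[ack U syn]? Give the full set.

{SynSent, FinWait, Estab}

States satisfying ack: {FinWait}.
States satisfying syn: {SynSent, FinWait, Estab}.
States satisfying A[ack U syn]: {SynSent, FinWait, Estab}.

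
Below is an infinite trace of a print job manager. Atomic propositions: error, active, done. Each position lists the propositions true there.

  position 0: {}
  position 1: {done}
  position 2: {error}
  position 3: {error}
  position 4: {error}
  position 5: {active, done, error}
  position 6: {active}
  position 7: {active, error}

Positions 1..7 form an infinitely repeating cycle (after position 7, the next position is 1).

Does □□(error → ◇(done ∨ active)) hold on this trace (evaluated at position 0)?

Yes

□(error → ◇(done ∨ active)) holds at every position 0..7, and those are all positions ever visited, so □□(error → ◇(done ∨ active)) holds.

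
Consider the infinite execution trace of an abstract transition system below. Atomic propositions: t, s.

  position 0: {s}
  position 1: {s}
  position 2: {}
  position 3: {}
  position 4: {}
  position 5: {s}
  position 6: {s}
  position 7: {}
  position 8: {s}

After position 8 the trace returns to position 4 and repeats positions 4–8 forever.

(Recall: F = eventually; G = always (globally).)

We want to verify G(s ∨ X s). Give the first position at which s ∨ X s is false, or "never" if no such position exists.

Check s ∨ X s at each position in order: 0 ✓, 1 ✓.
At position 2 the labels are {} and the next position 3 has {}, so s ∨ X s is false there. This is the first violation.

2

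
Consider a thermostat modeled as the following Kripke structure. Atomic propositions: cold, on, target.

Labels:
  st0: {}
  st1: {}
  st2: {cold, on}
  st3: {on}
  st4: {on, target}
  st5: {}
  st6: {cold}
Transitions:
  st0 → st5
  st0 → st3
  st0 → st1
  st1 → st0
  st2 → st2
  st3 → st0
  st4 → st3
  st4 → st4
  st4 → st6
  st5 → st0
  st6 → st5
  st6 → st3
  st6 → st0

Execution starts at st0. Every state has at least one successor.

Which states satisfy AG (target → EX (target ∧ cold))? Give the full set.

{st0, st1, st2, st3, st5, st6}

States satisfying target → EX (target ∧ cold): {st0, st1, st2, st3, st5, st6}.
States satisfying AG (target → EX (target ∧ cold)): {st0, st1, st2, st3, st5, st6}.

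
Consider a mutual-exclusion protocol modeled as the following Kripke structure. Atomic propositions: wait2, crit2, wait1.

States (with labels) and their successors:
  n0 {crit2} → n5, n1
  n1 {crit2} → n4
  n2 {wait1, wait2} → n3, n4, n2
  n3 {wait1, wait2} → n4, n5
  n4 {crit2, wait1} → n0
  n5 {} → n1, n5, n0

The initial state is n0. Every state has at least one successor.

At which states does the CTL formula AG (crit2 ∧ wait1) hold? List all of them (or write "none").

none

States satisfying crit2 ∧ wait1: {n4}.
States satisfying AG (crit2 ∧ wait1): ∅.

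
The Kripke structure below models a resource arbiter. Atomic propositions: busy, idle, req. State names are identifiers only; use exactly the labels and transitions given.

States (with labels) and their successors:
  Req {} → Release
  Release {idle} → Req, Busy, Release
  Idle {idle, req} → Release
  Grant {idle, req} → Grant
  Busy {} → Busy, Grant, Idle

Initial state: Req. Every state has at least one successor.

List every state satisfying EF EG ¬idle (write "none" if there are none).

States satisfying EG ¬idle: {Busy}.
States satisfying EF EG ¬idle: {Req, Release, Idle, Busy}.

{Req, Release, Idle, Busy}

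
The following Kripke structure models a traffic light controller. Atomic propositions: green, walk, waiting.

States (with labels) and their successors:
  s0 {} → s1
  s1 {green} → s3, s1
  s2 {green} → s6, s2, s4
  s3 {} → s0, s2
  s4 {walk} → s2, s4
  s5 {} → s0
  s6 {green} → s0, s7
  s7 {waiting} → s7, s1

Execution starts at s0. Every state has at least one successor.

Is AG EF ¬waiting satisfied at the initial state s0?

States satisfying EF ¬waiting: {s0, s1, s2, s3, s4, s5, s6, s7}.
States satisfying AG EF ¬waiting: {s0, s1, s2, s3, s4, s5, s6, s7}.
Every state reachable from s0 satisfies EF ¬waiting.
s0 ∈ Sat(AG EF ¬waiting).

Holds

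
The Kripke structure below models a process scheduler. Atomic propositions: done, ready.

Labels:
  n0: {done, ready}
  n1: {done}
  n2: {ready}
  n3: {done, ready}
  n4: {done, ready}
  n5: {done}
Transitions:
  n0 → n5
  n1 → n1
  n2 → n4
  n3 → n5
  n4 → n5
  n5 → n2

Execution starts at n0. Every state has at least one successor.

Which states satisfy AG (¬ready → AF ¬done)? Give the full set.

States satisfying ¬ready → AF ¬done: {n0, n2, n3, n4, n5}.
States satisfying AG (¬ready → AF ¬done): {n0, n2, n3, n4, n5}.

{n0, n2, n3, n4, n5}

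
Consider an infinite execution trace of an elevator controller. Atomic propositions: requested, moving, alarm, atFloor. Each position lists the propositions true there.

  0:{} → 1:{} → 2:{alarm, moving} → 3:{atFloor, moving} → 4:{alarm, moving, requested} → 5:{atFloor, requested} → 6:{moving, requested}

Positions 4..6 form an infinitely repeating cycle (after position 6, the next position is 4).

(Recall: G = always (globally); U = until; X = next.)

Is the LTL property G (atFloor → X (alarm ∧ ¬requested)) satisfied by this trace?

atFloor → X (alarm ∧ ¬requested) must hold at every position from 0 onward. It fails at position 3, so G (atFloor → X (alarm ∧ ¬requested)) is false.
Positions where atFloor holds: 3, 5.
Check X (alarm ∧ ¬requested) at each: 3→fails, 5→fails.

Does not hold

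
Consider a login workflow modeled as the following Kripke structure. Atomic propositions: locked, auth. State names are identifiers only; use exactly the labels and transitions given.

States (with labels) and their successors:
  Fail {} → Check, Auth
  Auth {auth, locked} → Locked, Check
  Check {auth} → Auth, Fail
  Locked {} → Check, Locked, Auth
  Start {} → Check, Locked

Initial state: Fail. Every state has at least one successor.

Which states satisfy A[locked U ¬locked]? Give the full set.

States satisfying locked: {Auth}.
States satisfying ¬locked: {Fail, Check, Locked, Start}.
States satisfying A[locked U ¬locked]: {Fail, Auth, Check, Locked, Start}.

{Fail, Auth, Check, Locked, Start}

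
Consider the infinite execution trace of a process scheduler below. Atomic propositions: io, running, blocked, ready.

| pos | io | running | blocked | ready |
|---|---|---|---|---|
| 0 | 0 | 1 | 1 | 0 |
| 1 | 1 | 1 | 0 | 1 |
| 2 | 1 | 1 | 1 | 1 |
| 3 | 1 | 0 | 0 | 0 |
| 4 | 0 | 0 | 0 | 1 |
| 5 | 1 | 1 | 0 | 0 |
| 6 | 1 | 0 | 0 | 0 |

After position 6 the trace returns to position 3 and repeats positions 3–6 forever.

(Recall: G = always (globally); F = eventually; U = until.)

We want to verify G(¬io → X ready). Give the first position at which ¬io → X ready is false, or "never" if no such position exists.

Check ¬io → X ready at each position in order: 0 ✓, 1 ✓, 2 ✓, 3 ✓.
At position 4 the labels are {ready} and the next position 5 has {io, running}, so ¬io → X ready is false there. This is the first violation.

4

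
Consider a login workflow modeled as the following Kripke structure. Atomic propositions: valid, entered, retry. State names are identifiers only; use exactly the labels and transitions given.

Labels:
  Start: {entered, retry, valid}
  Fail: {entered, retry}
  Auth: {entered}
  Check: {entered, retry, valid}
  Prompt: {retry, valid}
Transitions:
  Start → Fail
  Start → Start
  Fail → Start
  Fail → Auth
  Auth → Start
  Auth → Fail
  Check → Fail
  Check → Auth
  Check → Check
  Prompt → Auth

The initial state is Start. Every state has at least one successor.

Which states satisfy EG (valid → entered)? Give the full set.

States satisfying valid → entered: {Start, Fail, Auth, Check}.
States satisfying EG (valid → entered): {Start, Fail, Auth, Check}.

{Start, Fail, Auth, Check}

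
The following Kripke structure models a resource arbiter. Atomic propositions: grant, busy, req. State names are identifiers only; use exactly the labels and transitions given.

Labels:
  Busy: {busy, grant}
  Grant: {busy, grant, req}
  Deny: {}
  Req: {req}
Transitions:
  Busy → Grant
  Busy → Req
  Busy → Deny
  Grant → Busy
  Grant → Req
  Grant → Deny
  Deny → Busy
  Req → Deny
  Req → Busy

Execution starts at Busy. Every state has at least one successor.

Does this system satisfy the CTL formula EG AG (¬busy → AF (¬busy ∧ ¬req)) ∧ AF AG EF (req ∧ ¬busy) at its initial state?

Violated

States satisfying AG (¬busy → AF (¬busy ∧ ¬req)): ∅.
States satisfying EG AG (¬busy → AF (¬busy ∧ ¬req)): ∅.
States satisfying AG EF (req ∧ ¬busy): {Busy, Grant, Deny, Req}.
States satisfying AF AG EF (req ∧ ¬busy): {Busy, Grant, Deny, Req}.
States satisfying EG AG (¬busy → AF (¬busy ∧ ¬req)) ∧ AF AG EF (req ∧ ¬busy): ∅.
Busy ∉ Sat(EG AG (¬busy → AF (¬busy ∧ ¬req)) ∧ AF AG EF (req ∧ ¬busy)).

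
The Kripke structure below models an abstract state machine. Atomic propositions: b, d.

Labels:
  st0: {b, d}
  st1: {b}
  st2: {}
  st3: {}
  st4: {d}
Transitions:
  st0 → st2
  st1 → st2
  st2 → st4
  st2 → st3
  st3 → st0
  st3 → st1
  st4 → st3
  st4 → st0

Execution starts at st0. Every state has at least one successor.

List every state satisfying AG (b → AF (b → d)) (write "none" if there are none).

{st0, st1, st2, st3, st4}

States satisfying b → AF (b → d): {st0, st1, st2, st3, st4}.
States satisfying AG (b → AF (b → d)): {st0, st1, st2, st3, st4}.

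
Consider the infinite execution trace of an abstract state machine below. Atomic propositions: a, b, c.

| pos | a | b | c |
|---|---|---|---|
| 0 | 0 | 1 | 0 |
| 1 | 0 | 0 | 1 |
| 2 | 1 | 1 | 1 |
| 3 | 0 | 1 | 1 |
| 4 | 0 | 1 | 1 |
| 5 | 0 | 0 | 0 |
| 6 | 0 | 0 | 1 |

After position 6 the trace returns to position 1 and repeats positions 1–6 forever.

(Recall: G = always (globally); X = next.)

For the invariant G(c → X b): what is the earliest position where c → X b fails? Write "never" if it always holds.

4

Check c → X b at each position in order: 0 ✓, 1 ✓, 2 ✓, 3 ✓.
At position 4 the labels are {b, c} and the next position 5 has {}, so c → X b is false there. This is the first violation.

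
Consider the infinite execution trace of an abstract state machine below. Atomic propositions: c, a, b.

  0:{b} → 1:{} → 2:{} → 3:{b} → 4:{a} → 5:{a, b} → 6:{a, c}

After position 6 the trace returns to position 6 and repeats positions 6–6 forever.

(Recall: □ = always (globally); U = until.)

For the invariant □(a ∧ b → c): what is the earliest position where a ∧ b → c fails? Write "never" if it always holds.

Check a ∧ b → c at each position in order: 0 ✓, 1 ✓, 2 ✓, 3 ✓, 4 ✓.
At position 5 the labels are {a, b}, so a ∧ b → c is false there. This is the first violation.

5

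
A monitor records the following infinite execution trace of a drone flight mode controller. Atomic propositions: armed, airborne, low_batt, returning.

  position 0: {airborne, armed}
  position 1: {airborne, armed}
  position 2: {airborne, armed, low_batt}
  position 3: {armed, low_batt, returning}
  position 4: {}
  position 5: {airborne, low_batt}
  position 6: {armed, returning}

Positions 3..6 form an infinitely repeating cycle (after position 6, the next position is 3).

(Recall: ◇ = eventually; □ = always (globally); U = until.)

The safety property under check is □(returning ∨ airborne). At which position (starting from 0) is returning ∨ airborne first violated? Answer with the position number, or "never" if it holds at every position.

Check returning ∨ airborne at each position in order: 0 ✓, 1 ✓, 2 ✓, 3 ✓.
At position 4 the labels are {}, so returning ∨ airborne is false there. This is the first violation.

4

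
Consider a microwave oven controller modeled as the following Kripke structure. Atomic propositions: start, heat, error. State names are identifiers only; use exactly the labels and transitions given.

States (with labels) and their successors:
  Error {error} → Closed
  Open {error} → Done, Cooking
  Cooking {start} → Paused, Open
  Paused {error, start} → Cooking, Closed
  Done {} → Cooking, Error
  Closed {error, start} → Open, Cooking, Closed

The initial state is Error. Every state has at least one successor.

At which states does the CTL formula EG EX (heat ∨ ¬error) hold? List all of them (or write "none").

{Paused, Closed}

States satisfying EX (heat ∨ ¬error): {Open, Paused, Done, Closed}.
States satisfying EG EX (heat ∨ ¬error): {Paused, Closed}.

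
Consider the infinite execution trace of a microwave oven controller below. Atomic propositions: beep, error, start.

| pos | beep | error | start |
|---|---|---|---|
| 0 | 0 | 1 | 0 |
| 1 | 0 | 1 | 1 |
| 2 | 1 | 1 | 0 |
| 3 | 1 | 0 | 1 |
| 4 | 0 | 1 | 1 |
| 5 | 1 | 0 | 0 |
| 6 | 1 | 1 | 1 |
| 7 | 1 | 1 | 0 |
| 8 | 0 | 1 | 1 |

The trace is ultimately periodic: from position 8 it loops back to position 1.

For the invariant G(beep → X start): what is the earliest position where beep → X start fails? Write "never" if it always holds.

Check beep → X start at each position in order: 0 ✓, 1 ✓, 2 ✓, 3 ✓, 4 ✓, 5 ✓.
At position 6 the labels are {beep, error, start} and the next position 7 has {beep, error}, so beep → X start is false there. This is the first violation.

6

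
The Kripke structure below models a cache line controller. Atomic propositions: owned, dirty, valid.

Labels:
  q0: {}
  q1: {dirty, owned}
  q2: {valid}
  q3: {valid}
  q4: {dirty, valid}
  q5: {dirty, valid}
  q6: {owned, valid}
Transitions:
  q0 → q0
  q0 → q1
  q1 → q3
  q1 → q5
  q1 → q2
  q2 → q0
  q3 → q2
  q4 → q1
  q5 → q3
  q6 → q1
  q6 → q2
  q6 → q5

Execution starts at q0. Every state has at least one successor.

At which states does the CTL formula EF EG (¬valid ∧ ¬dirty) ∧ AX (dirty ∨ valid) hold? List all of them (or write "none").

States satisfying EG (¬valid ∧ ¬dirty): {q0}.
States satisfying EF EG (¬valid ∧ ¬dirty): {q0, q1, q2, q3, q4, q5, q6}.
States satisfying dirty ∨ valid: {q1, q2, q3, q4, q5, q6}.
States satisfying AX (dirty ∨ valid): {q1, q3, q4, q5, q6}.
States satisfying EF EG (¬valid ∧ ¬dirty) ∧ AX (dirty ∨ valid): {q1, q3, q4, q5, q6}.

{q1, q3, q4, q5, q6}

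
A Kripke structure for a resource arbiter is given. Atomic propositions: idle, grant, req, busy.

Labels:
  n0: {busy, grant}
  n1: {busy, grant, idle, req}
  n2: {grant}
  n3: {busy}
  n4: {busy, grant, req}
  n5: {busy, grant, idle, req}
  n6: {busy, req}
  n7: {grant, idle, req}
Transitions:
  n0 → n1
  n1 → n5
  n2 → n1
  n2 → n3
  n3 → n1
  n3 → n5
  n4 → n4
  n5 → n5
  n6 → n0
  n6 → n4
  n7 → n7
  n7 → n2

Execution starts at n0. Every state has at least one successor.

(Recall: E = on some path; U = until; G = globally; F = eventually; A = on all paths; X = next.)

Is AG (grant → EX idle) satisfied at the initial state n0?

Yes

States satisfying grant → EX idle: {n0, n1, n2, n3, n5, n6, n7}.
States satisfying AG (grant → EX idle): {n0, n1, n2, n3, n5, n7}.
Every state reachable from n0 satisfies grant → EX idle.
n0 ∈ Sat(AG (grant → EX idle)).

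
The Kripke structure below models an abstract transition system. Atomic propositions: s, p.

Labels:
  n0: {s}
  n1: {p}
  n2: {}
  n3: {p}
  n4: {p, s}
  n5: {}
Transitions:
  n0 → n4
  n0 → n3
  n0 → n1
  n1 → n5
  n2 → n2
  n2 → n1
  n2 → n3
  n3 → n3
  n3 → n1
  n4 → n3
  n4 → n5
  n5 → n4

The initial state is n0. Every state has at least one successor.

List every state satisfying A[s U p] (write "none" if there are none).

{n0, n1, n3, n4}

States satisfying s: {n0, n4}.
States satisfying p: {n1, n3, n4}.
States satisfying A[s U p]: {n0, n1, n3, n4}.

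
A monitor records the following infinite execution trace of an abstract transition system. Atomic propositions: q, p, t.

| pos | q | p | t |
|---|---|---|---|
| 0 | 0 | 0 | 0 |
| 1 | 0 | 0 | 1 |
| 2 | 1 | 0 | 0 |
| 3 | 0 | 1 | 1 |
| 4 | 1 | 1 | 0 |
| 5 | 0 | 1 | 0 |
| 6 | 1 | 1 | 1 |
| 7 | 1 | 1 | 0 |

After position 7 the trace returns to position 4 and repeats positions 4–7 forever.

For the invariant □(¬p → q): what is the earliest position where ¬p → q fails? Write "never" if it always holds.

0

At position 0 the labels are {}, so ¬p → q is false there. This is the first violation.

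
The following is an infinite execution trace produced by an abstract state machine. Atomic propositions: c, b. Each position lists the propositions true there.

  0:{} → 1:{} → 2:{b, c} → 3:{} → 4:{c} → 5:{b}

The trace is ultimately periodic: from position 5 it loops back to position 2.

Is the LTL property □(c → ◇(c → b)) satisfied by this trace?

Yes

c → ◇(c → b) holds at every position 0..5, and those are all positions ever visited, so □(c → ◇(c → b)) holds.
Positions where c holds: 2, 4.
Check ◇(c → b) at each: 2→ok, 4→ok.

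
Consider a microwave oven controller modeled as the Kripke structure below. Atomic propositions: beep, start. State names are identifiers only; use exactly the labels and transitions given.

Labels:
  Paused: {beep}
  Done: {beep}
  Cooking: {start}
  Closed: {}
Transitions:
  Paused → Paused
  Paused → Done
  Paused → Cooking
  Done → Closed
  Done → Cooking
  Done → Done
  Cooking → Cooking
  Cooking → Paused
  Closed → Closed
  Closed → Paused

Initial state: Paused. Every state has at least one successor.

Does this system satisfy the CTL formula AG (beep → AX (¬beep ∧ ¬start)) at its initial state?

No

States satisfying beep → AX (¬beep ∧ ¬start): {Cooking, Closed}.
States satisfying AG (beep → AX (¬beep ∧ ¬start)): ∅.
Done is reachable from Paused and violates beep → AX (¬beep ∧ ¬start), so AG fails at Paused.
Paused ∉ Sat(AG (beep → AX (¬beep ∧ ¬start))).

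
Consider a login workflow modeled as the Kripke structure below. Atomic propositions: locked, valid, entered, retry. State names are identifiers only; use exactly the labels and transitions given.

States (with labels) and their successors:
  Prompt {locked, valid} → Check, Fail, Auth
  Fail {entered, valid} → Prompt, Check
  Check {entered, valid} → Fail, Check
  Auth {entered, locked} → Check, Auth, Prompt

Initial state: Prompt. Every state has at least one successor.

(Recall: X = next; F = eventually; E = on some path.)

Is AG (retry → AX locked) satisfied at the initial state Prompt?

Satisfied

States satisfying retry → AX locked: {Prompt, Fail, Check, Auth}.
States satisfying AG (retry → AX locked): {Prompt, Fail, Check, Auth}.
Every state reachable from Prompt satisfies retry → AX locked.
Prompt ∈ Sat(AG (retry → AX locked)).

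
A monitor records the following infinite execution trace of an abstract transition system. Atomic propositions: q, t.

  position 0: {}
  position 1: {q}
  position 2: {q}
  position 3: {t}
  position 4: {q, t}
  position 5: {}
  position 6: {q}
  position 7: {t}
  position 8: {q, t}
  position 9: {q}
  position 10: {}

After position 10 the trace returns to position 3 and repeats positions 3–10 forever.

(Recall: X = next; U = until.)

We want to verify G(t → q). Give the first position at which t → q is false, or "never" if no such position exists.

3

Check t → q at each position in order: 0 ✓, 1 ✓, 2 ✓.
At position 3 the labels are {t}, so t → q is false there. This is the first violation.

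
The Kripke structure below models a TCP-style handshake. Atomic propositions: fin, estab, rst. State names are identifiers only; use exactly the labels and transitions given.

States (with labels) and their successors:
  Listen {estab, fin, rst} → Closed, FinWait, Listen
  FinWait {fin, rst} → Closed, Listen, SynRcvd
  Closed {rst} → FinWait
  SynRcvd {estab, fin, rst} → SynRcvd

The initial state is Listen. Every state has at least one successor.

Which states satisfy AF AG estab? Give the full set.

{SynRcvd}

States satisfying AG estab: {SynRcvd}.
States satisfying AF AG estab: {SynRcvd}.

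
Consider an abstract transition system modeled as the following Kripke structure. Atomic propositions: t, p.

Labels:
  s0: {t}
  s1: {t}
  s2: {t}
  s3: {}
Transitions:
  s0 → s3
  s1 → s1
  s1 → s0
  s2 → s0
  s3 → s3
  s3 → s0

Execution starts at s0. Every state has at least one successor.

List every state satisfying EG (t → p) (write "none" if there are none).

States satisfying t → p: {s3}.
States satisfying EG (t → p): {s3}.

{s3}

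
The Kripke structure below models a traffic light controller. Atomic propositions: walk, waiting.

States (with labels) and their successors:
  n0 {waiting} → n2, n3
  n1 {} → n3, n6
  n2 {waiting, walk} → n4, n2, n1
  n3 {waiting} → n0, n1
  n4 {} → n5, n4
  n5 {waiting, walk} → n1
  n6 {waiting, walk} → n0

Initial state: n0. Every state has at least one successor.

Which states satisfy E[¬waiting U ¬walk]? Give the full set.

States satisfying ¬waiting: {n1, n4}.
States satisfying ¬walk: {n0, n1, n3, n4}.
States satisfying E[¬waiting U ¬walk]: {n0, n1, n3, n4}.

{n0, n1, n3, n4}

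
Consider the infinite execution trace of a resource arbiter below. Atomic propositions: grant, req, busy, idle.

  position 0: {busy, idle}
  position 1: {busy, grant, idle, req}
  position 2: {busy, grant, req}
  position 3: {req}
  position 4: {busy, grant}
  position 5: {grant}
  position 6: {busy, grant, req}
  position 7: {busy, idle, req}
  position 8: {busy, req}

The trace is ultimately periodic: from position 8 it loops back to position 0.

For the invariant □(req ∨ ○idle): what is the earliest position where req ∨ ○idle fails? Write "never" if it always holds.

Check req ∨ ○idle at each position in order: 0 ✓, 1 ✓, 2 ✓, 3 ✓.
At position 4 the labels are {busy, grant} and the next position 5 has {grant}, so req ∨ ○idle is false there. This is the first violation.

4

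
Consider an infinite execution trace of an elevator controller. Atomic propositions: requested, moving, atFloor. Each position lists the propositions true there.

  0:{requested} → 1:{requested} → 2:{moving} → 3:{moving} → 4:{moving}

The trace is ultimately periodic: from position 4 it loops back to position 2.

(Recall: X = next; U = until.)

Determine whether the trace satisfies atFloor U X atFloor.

Violated

Walking from position 0: at position 0, X atFloor has not yet held and atFloor fails, so atFloor U X atFloor is false.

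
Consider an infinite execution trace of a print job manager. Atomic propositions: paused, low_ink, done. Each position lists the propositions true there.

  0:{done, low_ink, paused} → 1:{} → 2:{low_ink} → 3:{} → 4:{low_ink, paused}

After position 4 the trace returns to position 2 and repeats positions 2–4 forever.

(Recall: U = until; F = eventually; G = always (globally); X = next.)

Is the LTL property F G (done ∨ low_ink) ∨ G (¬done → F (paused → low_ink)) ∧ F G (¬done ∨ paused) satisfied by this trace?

G (done ∨ low_ink) is false at every position 0..4, so it never becomes true and F G (done ∨ low_ink) fails.
At position 0: F G (done ∨ low_ink) is false; G (¬done → F (paused → low_ink)) ∧ F G (¬done ∨ paused) is true; so F G (done ∨ low_ink) ∨ G (¬done → F (paused → low_ink)) ∧ F G (¬done ∨ paused) is true.

Satisfied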